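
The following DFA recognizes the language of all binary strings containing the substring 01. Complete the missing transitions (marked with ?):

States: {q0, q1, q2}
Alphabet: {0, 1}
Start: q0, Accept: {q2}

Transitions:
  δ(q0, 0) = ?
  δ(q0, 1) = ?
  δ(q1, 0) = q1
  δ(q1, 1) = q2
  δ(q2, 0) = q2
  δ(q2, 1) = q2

What each state remembers (consistent with the given transitions and accept states):
  q0: 01 not seen yet and the last symbol was not 0
  q1: 01 not seen yet and the last symbol was 0
  q2: the substring 01 has already been seen
Filling in the missing entries:
  δ(q0, 0): in q0 (01 not seen yet and the last symbol was not 0), after reading 0 we have: 01 not seen yet and the last symbol was 0 → q1
  δ(q0, 1): in q0 (01 not seen yet and the last symbol was not 0), after reading 1 we have: 01 not seen yet and the last symbol was not 0 → q0

Final answer: δ(q0, 0) = q1; δ(q0, 1) = q0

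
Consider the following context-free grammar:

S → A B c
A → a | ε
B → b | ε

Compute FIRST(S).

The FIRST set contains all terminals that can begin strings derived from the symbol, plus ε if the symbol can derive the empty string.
FIRST(A) = {a, ε} (A → a | ε) and FIRST(B) = {b, ε} (B → b | ε).
For S → A B c: add FIRST(A) minus ε = {a}; A is nullable, so also add FIRST(B) minus ε = {b}; B is nullable too, so also add FIRST(c) = {c}. The terminal c is never erased, so S is not nullable and ε is not included.
FIRST(S) = {a, b, c}.

Final answer: {a, b, c}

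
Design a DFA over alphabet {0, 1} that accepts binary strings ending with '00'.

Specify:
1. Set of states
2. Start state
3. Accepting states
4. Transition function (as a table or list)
One valid DFA (any DFA recognizing the same language is acceptable):
States: {q0, q1, q2}
Start: q0
Accepting: {q2}
Transitions (accepting states marked with *):
State | 0 | 1 | Accepting
-------------------------
q0    | q1 | q0 |  
q1    | q2 | q0 |  
q2    | q2 | q0 | *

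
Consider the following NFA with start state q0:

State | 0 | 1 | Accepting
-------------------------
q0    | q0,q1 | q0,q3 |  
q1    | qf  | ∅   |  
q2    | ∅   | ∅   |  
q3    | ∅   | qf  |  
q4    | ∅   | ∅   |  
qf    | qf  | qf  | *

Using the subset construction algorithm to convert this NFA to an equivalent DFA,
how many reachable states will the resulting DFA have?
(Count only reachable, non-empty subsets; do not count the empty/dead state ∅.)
Start subset: {q0}
{q0}: on 0 → {q0, q1}, on 1 → {q0, q3}
{q0, q1}: on 0 → {q0, q1, qf}, on 1 → {q0, q3}
{q0, q3}: on 0 → {q0, q1}, on 1 → {q0, q3, qf}
{q0, q1, qf}: on 0 → {q0, q1, qf}, on 1 → {q0, q3, qf}
{q0, q3, qf}: on 0 → {q0, q1, qf}, on 1 → {q0, q3, qf}
Reachable non-empty subsets: {q0}, {q0, q1}, {q0, q3}, {q0, q1, qf}, {q0, q3, qf} — 5 in total.

Final answer: 5 states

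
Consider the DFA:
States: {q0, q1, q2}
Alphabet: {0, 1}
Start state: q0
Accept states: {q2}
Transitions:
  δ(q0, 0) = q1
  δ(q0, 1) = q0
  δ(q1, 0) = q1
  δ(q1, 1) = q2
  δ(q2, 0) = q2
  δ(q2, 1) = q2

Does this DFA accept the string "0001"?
Processing string "0001":
  q0 --0--> q1
  q1 --0--> q1
  q1 --0--> q1
  q1 --1--> q2
Final state: q2
Accept states: {q2}
q2 is an accept state, so the string is accepted.

Final answer: Yes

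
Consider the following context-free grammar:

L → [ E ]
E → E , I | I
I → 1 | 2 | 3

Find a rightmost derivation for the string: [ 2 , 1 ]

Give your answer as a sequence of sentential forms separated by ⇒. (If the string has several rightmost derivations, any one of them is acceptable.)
Start with L.
Step 1: the rightmost non-terminal is L; apply L → [ E ]:  [ E ]
Step 2: the rightmost non-terminal is E; apply E → E , I:  [ E , I ]
Step 3: the rightmost non-terminal is I; apply I → 1:  [ E , 1 ]
Step 4: the rightmost non-terminal is E; apply E → I:  [ I , 1 ]
Step 5: the rightmost non-terminal is I; apply I → 2:  [ 2 , 1 ]

Final answer: L ⇒ [ E ] ⇒ [ E , I ] ⇒ [ E , 1 ] ⇒ [ I , 1 ] ⇒ [ 2 , 1 ]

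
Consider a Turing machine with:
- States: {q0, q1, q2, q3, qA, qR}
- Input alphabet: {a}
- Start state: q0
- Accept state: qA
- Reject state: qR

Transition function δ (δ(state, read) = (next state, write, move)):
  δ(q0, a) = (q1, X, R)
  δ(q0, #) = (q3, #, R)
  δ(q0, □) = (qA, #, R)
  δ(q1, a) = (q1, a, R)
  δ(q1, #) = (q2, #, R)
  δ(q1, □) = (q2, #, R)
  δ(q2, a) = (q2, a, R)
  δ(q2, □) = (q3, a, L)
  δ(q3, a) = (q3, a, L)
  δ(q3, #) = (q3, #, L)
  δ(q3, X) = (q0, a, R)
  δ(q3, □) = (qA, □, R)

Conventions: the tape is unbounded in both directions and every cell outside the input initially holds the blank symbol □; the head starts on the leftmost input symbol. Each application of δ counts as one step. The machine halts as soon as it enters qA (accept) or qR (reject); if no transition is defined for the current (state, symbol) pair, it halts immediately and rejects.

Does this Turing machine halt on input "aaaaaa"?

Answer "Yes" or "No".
Trace (configuration after each step, as tape_left[state]tape_right with head position):
Step 0: [q0]aaaaaa (head at position 0)
Step 1: X[q1]aaaaa (head 1)
Step 2: Xa[q1]aaaa (head 2)
Step 3: Xaa[q1]aaa (head 3)
Step 4: Xaaa[q1]aa (head 4)
Step 5: Xaaaa[q1]a (head 5)
Step 6: Xaaaaa[q1]□ (head 6)
Step 7: Xaaaaa#[q2]□ (head 7)
Step 8: Xaaaaa[q3]#a (head 6)
Step 9: Xaaaa[q3]a#a (head 5)
Step 10: Xaaa[q3]aa#a (head 4)
Step 11: Xaa[q3]aaa#a (head 3)
Step 12: Xa[q3]aaaa#a (head 2)
Step 13: X[q3]aaaaa#a (head 1)
Step 14: [q3]Xaaaaa#a (head 0)
Step 15: a[q0]aaaaa#a (head 1)
Step 16: aX[q1]aaaa#a (head 2)
Step 17: aXa[q1]aaa#a (head 3)
Step 18: aXaa[q1]aa#a (head 4)
Step 19: aXaaa[q1]a#a (head 5)
Step 20: aXaaaa[q1]#a (head 6)
Step 21: aXaaaa#[q2]a (head 7)
Step 22: aXaaaa#a[q2]□ (head 8)
Step 23: aXaaaa#[q3]aa (head 7)
Step 24: aXaaaa[q3]#aa (head 6)
Step 25: aXaaa[q3]a#aa (head 5)
Step 26: aXaa[q3]aa#aa (head 4)
Step 27: aXa[q3]aaa#aa (head 3)
Step 28: aX[q3]aaaa#aa (head 2)
Step 29: a[q3]Xaaaa#aa (head 1)
Step 30: aa[q0]aaaa#aa (head 2)
Step 31: aaX[q1]aaa#aa (head 3)
Step 32: aaXa[q1]aa#aa (head 4)
Step 33: aaXaa[q1]a#aa (head 5)
Step 34: aaXaaa[q1]#aa (head 6)
Step 35: aaXaaa#[q2]aa (head 7)
Step 36: aaXaaa#a[q2]a (head 8)
Step 37: aaXaaa#aa[q2]□ (head 9)
Step 38: aaXaaa#a[q3]aa (head 8)
Step 39: aaXaaa#[q3]aaa (head 7)
Step 40: aaXaaa[q3]#aaa (head 6)
Step 41: aaXaa[q3]a#aaa (head 5)
Step 42: aaXa[q3]aa#aaa (head 4)
Step 43: aaX[q3]aaa#aaa (head 3)
Step 44: aa[q3]Xaaa#aaa (head 2)
Step 45: aaa[q0]aaa#aaa (head 3)
Step 46: aaaX[q1]aa#aaa (head 4)
Step 47: aaaXa[q1]a#aaa (head 5)
Step 48: aaaXaa[q1]#aaa (head 6)
Step 49: aaaXaa#[q2]aaa (head 7)
Step 50: aaaXaa#a[q2]aa (head 8)
Step 51: aaaXaa#aa[q2]a (head 9)
Step 52: aaaXaa#aaa[q2]□ (head 10)
Step 53: aaaXaa#aa[q3]aa (head 9)
Step 54: aaaXaa#a[q3]aaa (head 8)
Step 55: aaaXaa#[q3]aaaa (head 7)
Step 56: aaaXaa[q3]#aaaa (head 6)
Step 57: aaaXa[q3]a#aaaa (head 5)
Step 58: aaaX[q3]aa#aaaa (head 4)
Step 59: aaa[q3]Xaa#aaaa (head 3)
Step 60: aaaa[q0]aa#aaaa (head 4)
Step 61: aaaaX[q1]a#aaaa (head 5)
Step 62: aaaaXa[q1]#aaaa (head 6)
Step 63: aaaaXa#[q2]aaaa (head 7)
Step 64: aaaaXa#a[q2]aaa (head 8)
Step 65: aaaaXa#aa[q2]aa (head 9)
Step 66: aaaaXa#aaa[q2]a (head 10)
Step 67: aaaaXa#aaaa[q2]□ (head 11)
Step 68: aaaaXa#aaa[q3]aa (head 10)
Step 69: aaaaXa#aa[q3]aaa (head 9)
Step 70: aaaaXa#a[q3]aaaa (head 8)
Step 71: aaaaXa#[q3]aaaaa (head 7)
Step 72: aaaaXa[q3]#aaaaa (head 6)
Step 73: aaaaX[q3]a#aaaaa (head 5)
Step 74: aaaa[q3]Xa#aaaaa (head 4)
Step 75: aaaaa[q0]a#aaaaa (head 5)
Step 76: aaaaaX[q1]#aaaaa (head 6)
Step 77: aaaaaX#[q2]aaaaa (head 7)
Step 78: aaaaaX#a[q2]aaaa (head 8)
Step 79: aaaaaX#aa[q2]aaa (head 9)
Step 80: aaaaaX#aaa[q2]aa (head 10)
Step 81: aaaaaX#aaaa[q2]a (head 11)
Step 82: aaaaaX#aaaaa[q2]□ (head 12)
Step 83: aaaaaX#aaaa[q3]aa (head 11)
Step 84: aaaaaX#aaa[q3]aaa (head 10)
Step 85: aaaaaX#aa[q3]aaaa (head 9)
Step 86: aaaaaX#a[q3]aaaaa (head 8)
Step 87: aaaaaX#[q3]aaaaaa (head 7)
Step 88: aaaaaX[q3]#aaaaaa (head 6)
Step 89: aaaaa[q3]X#aaaaaa (head 5)
Step 90: aaaaaa[q0]#aaaaaa (head 6)
Step 91: aaaaaa#[q3]aaaaaa (head 7)
Step 92: aaaaaa[q3]#aaaaaa (head 6)
Step 93: aaaaa[q3]a#aaaaaa (head 5)
Step 94: aaaa[q3]aa#aaaaaa (head 4)
Step 95: aaa[q3]aaa#aaaaaa (head 3)
Step 96: aa[q3]aaaa#aaaaaa (head 2)
Step 97: a[q3]aaaaa#aaaaaa (head 1)
Step 98: [q3]aaaaaa#aaaaaa (head 0)
Step 99: [q3]□aaaaaa#aaaaaa (head -1)
Step 100: □[qA]aaaaaa#aaaaaa (head 0)
The machine is in qA, so it halts and accepts.
It halts after 100 steps.

Final answer: Yes - halts after 100 steps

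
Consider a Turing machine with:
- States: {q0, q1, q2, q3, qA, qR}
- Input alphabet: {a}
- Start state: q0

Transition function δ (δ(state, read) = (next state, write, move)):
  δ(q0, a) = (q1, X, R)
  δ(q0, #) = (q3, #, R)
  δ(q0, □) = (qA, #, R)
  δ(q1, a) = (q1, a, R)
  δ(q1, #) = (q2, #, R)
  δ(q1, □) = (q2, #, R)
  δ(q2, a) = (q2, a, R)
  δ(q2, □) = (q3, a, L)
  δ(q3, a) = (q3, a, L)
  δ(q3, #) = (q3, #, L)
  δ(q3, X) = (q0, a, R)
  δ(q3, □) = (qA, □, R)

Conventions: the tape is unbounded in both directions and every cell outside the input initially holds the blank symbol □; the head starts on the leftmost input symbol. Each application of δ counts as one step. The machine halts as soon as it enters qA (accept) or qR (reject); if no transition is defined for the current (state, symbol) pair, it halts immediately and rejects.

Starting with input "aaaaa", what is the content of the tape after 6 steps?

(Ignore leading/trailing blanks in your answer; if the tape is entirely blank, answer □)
Step 0: [q0]aaaaa (head at position 0)
Step 1: δ(q0, a) = (q1, X, R)  ⊢  X[q1]aaaa (head at position 1)
Step 2: δ(q1, a) = (q1, a, R)  ⊢  Xa[q1]aaa (head at position 2)
Step 3: δ(q1, a) = (q1, a, R)  ⊢  Xaa[q1]aa (head at position 3)
Step 4: δ(q1, a) = (q1, a, R)  ⊢  Xaaa[q1]a (head at position 4)
Step 5: δ(q1, a) = (q1, a, R)  ⊢  Xaaaa[q1]□ (head at position 5)
Step 6: δ(q1, □) = (q2, #, R)  ⊢  Xaaaa#[q2]□ (head at position 6)
Tape after 6 steps (ignoring surrounding blanks): Xaaaa#

Final answer: Tape: Xaaaa#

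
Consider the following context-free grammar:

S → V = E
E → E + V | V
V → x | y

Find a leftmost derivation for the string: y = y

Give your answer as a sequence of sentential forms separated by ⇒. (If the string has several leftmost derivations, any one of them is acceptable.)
Start with S.
Step 1: the leftmost non-terminal is S; apply S → V = E:  V = E
Step 2: the leftmost non-terminal is V; apply V → y:  y = E
Step 3: the leftmost non-terminal is E; apply E → V:  y = V
Step 4: the leftmost non-terminal is V; apply V → y:  y = y

Final answer: S ⇒ V = E ⇒ y = E ⇒ y = V ⇒ y = y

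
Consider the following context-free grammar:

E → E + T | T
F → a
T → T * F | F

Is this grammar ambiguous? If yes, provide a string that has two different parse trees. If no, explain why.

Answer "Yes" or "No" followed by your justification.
This is the standard stratified expression grammar: '+' is introduced only by the left-recursive rule E → E + T and '*' only by the left-recursive rule T → T * F, with F → a. For any string, the last '+' must be the one produced at the root E (everything after it is a T containing no '+'), and likewise within each T the last '*' is produced at its root. This fixes the parse tree uniquely (left-associative, '*' binding tighter than '+'), so every string has exactly one parse tree.

Final answer: No - the grammar is unambiguous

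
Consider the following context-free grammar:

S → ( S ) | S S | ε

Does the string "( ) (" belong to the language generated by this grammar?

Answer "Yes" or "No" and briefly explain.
Each production adds parentheses only in matched pairs (S → ( S )) or none at all, so every derived string has equally many '(' and ')'. The string ( ) ( has two '(' and one ')', so it cannot be derived.

Final answer: No - no valid derivation exists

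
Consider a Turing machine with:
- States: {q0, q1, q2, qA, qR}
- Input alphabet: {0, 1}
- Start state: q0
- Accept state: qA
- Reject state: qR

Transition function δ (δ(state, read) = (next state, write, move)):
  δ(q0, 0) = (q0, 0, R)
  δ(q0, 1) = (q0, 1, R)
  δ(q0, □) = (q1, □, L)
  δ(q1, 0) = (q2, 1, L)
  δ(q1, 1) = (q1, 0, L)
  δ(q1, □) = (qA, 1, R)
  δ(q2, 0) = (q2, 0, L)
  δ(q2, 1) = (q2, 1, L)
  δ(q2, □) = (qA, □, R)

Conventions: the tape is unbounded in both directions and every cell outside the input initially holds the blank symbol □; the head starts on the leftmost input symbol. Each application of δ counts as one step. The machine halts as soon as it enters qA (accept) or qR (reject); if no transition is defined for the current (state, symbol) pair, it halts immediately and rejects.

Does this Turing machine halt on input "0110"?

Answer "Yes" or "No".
Step 0: [q0]0110 (head at position 0)
Step 1: δ(q0, 0) = (q0, 0, R)  ⊢  0[q0]110 (head at position 1)
Step 2: δ(q0, 1) = (q0, 1, R)  ⊢  01[q0]10 (head at position 2)
Step 3: δ(q0, 1) = (q0, 1, R)  ⊢  011[q0]0 (head at position 3)
Step 4: δ(q0, 0) = (q0, 0, R)  ⊢  0110[q0]□ (head at position 4)
Step 5: δ(q0, □) = (q1, □, L)  ⊢  011[q1]0□ (head at position 3)
Step 6: δ(q1, 0) = (q2, 1, L)  ⊢  01[q2]11□ (head at position 2)
Step 7: δ(q2, 1) = (q2, 1, L)  ⊢  0[q2]111□ (head at position 1)
Step 8: δ(q2, 1) = (q2, 1, L)  ⊢  [q2]0111□ (head at position 0)
Step 9: δ(q2, 0) = (q2, 0, L)  ⊢  [q2]□0111□ (head at position -1)
Step 10: δ(q2, □) = (qA, □, R)  ⊢  □[qA]0111□ (head at position 0)
The machine is in qA, so it halts and accepts.
It halts after 10 steps.

Final answer: Yes - halts after 10 steps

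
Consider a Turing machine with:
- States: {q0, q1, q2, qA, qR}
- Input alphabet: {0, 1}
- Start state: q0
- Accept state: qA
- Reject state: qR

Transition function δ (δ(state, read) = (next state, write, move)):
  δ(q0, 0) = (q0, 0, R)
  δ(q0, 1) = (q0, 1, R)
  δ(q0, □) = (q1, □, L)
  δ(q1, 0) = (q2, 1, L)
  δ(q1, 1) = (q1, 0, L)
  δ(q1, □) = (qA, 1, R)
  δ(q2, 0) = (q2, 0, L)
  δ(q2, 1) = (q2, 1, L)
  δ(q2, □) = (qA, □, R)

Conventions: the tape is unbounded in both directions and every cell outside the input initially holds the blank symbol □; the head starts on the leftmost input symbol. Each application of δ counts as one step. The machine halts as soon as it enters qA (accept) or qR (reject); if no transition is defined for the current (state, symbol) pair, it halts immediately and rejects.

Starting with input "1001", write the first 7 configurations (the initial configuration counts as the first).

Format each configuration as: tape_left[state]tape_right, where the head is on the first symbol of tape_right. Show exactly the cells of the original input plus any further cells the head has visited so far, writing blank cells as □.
Step 0: [q0]1001 (head at position 0)
Step 1: δ(q0, 1) = (q0, 1, R)  ⊢  1[q0]001 (head at position 1)
Step 2: δ(q0, 0) = (q0, 0, R)  ⊢  10[q0]01 (head at position 2)
Step 3: δ(q0, 0) = (q0, 0, R)  ⊢  100[q0]1 (head at position 3)
Step 4: δ(q0, 1) = (q0, 1, R)  ⊢  1001[q0]□ (head at position 4)
Step 5: δ(q0, □) = (q1, □, L)  ⊢  100[q1]1□ (head at position 3)
Step 6: δ(q1, 1) = (q1, 0, L)  ⊢  10[q1]00□ (head at position 2)

Final answer: [q0]1001 ⊢ 1[q0]001 ⊢ 10[q0]01 ⊢ 100[q0]1 ⊢ 1001[q0]□ ⊢ 100[q1]1□ ⊢ 10[q1]00□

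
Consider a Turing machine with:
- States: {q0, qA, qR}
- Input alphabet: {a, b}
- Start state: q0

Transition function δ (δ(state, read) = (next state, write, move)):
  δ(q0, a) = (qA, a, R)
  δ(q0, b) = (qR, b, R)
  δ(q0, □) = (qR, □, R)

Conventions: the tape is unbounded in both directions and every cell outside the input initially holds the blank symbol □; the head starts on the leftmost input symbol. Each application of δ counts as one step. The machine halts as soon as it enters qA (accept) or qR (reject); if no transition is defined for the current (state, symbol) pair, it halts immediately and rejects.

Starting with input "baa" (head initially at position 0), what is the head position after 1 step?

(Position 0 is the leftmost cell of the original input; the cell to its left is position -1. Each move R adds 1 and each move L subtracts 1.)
Step 0: [q0]baa (head at position 0)
Step 1: δ(q0, b) = (qR, b, R)  ⊢  b[qR]aa (head at position 1)
Head position after 1 step: 1

Final answer: Position 1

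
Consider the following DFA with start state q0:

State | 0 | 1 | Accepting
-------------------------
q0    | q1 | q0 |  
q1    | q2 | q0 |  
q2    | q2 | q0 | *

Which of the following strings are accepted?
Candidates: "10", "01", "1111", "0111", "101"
"10": q0 → q0 → q1; q1 is not accepting → rejected
"01": q0 → q1 → q0; q0 is not accepting → rejected
"1111": q0 → q0 → q0 → q0 → q0; q0 is not accepting → rejected
"0111": q0 → q1 → q0 → q0 → q0; q0 is not accepting → rejected
"101": q0 → q0 → q1 → q0; q0 is not accepting → rejected

Final answer: None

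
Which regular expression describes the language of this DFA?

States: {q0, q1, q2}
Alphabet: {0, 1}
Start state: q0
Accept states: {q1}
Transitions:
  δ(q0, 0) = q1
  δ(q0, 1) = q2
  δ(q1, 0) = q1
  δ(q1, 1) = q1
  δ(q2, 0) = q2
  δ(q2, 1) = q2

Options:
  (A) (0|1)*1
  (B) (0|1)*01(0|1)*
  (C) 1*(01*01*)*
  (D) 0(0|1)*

Testing sample strings against the DFA:
  '10111' -> rejected
  '00011' -> accepted
  '0011' -> accepted
  '10' -> rejected
Checking each option for a counterexample:
  (A) (0|1)*1: '0' is accepted by the DFA but does not match the regex → eliminated
  (B) (0|1)*01(0|1)*: '0' is accepted by the DFA but does not match the regex → eliminated
  (C) 1*(01*01*)*: ε is rejected by the DFA but matches the regex → eliminated
  (D) 0(0|1)*: agrees with the DFA on all strings of length ≤ 4
Only (D) 0(0|1)* is consistent with the DFA.

Final answer: (D) 0(0|1)*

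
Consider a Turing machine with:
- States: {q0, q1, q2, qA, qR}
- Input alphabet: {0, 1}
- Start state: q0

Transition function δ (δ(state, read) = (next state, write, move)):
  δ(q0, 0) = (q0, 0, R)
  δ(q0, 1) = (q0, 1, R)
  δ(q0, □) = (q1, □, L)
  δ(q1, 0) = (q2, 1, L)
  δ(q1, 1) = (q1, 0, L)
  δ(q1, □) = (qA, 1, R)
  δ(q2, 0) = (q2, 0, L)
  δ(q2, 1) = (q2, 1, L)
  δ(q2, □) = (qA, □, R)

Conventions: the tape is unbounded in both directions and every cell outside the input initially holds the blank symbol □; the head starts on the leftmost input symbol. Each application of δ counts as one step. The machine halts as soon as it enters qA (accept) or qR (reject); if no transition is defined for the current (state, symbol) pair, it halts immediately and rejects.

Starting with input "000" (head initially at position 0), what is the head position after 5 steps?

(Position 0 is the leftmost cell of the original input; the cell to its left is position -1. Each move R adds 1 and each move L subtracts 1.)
Step 0: [q0]000 (head at position 0)
Step 1: δ(q0, 0) = (q0, 0, R)  ⊢  0[q0]00 (head at position 1)
Step 2: δ(q0, 0) = (q0, 0, R)  ⊢  00[q0]0 (head at position 2)
Step 3: δ(q0, 0) = (q0, 0, R)  ⊢  000[q0]□ (head at position 3)
Step 4: δ(q0, □) = (q1, □, L)  ⊢  00[q1]0□ (head at position 2)
Step 5: δ(q1, 0) = (q2, 1, L)  ⊢  0[q2]01□ (head at position 1)
Head position after 5 steps: 1

Final answer: Position 1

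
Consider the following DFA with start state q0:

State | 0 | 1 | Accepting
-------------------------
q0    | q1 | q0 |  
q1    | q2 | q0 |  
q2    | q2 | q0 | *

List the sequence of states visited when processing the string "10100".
q0 → q0 → q1 → q0 → q1 → q2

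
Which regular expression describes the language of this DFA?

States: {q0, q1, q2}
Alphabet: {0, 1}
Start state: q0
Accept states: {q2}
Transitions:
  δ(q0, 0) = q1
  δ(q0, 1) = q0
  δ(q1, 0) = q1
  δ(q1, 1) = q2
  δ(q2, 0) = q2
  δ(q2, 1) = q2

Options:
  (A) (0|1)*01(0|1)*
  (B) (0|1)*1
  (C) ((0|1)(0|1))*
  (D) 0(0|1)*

Testing sample strings against the DFA:
  '111' -> rejected
  '10110' -> accepted
  '11' -> rejected
  '11000' -> rejected
Checking each option for a counterexample:
  (A) (0|1)*01(0|1)*: agrees with the DFA on all strings of length ≤ 4
  (B) (0|1)*1: '1' is rejected by the DFA but matches the regex → eliminated
  (C) ((0|1)(0|1))*: ε is rejected by the DFA but matches the regex → eliminated
  (D) 0(0|1)*: '0' is rejected by the DFA but matches the regex → eliminated
Only (A) (0|1)*01(0|1)* is consistent with the DFA.

Final answer: (A) (0|1)*01(0|1)*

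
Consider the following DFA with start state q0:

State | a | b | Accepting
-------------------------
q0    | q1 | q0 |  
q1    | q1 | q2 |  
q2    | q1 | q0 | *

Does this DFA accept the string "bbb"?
Start in q0.
Read 'b': q0 → q0
Read 'b': q0 → q0
Read 'b': q0 → q0
Final state q0 is not accepting, so the string is rejected.

Final answer: No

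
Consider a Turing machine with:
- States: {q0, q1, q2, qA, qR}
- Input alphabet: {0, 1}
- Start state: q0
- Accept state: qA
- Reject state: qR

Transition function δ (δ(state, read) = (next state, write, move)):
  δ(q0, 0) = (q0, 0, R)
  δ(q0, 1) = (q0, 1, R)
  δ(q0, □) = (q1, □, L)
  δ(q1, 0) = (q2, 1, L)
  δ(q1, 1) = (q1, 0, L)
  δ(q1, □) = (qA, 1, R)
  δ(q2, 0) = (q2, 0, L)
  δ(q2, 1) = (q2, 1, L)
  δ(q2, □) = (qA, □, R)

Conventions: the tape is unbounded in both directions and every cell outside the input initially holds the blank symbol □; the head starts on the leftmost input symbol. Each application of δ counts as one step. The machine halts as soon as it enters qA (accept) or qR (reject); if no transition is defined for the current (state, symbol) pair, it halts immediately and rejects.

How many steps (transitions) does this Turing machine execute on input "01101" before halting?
Step 0: [q0]01101 (head at position 0)
Step 1: δ(q0, 0) = (q0, 0, R)  ⊢  0[q0]1101 (head at position 1)
Step 2: δ(q0, 1) = (q0, 1, R)  ⊢  01[q0]101 (head at position 2)
Step 3: δ(q0, 1) = (q0, 1, R)  ⊢  011[q0]01 (head at position 3)
Step 4: δ(q0, 0) = (q0, 0, R)  ⊢  0110[q0]1 (head at position 4)
Step 5: δ(q0, 1) = (q0, 1, R)  ⊢  01101[q0]□ (head at position 5)
Step 6: δ(q0, □) = (q1, □, L)  ⊢  0110[q1]1□ (head at position 4)
Step 7: δ(q1, 1) = (q1, 0, L)  ⊢  011[q1]00□ (head at position 3)
Step 8: δ(q1, 0) = (q2, 1, L)  ⊢  01[q2]110□ (head at position 2)
Step 9: δ(q2, 1) = (q2, 1, L)  ⊢  0[q2]1110□ (head at position 1)
Step 10: δ(q2, 1) = (q2, 1, L)  ⊢  [q2]01110□ (head at position 0)
Step 11: δ(q2, 0) = (q2, 0, L)  ⊢  [q2]□01110□ (head at position -1)
Step 12: δ(q2, □) = (qA, □, R)  ⊢  □[qA]01110□ (head at position 0)
The machine is in qA, so it halts and accepts.
Number of transitions executed: 12.

Final answer: 12 steps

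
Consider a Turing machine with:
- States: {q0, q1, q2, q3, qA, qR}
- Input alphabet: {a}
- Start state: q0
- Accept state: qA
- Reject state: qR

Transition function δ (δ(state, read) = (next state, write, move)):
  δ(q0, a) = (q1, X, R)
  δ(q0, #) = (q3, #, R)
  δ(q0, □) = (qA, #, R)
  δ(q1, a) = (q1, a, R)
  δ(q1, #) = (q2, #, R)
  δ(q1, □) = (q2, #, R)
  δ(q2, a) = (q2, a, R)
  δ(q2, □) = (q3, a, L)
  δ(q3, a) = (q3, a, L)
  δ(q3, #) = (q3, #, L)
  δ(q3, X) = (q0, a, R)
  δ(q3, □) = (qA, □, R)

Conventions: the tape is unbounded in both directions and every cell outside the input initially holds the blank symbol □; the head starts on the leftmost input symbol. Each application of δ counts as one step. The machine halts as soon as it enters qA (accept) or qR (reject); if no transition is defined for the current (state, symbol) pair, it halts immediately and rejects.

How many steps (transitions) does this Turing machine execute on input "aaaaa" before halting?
Trace (configuration after each step, as tape_left[state]tape_right with head position):
Step 0: [q0]aaaaa (head at position 0)
Step 1: X[q1]aaaa (head 1)
Step 2: Xa[q1]aaa (head 2)
Step 3: Xaa[q1]aa (head 3)
Step 4: Xaaa[q1]a (head 4)
Step 5: Xaaaa[q1]□ (head 5)
Step 6: Xaaaa#[q2]□ (head 6)
Step 7: Xaaaa[q3]#a (head 5)
Step 8: Xaaa[q3]a#a (head 4)
Step 9: Xaa[q3]aa#a (head 3)
Step 10: Xa[q3]aaa#a (head 2)
Step 11: X[q3]aaaa#a (head 1)
Step 12: [q3]Xaaaa#a (head 0)
Step 13: a[q0]aaaa#a (head 1)
Step 14: aX[q1]aaa#a (head 2)
Step 15: aXa[q1]aa#a (head 3)
Step 16: aXaa[q1]a#a (head 4)
Step 17: aXaaa[q1]#a (head 5)
Step 18: aXaaa#[q2]a (head 6)
Step 19: aXaaa#a[q2]□ (head 7)
Step 20: aXaaa#[q3]aa (head 6)
Step 21: aXaaa[q3]#aa (head 5)
Step 22: aXaa[q3]a#aa (head 4)
Step 23: aXa[q3]aa#aa (head 3)
Step 24: aX[q3]aaa#aa (head 2)
Step 25: a[q3]Xaaa#aa (head 1)
Step 26: aa[q0]aaa#aa (head 2)
Step 27: aaX[q1]aa#aa (head 3)
Step 28: aaXa[q1]a#aa (head 4)
Step 29: aaXaa[q1]#aa (head 5)
Step 30: aaXaa#[q2]aa (head 6)
Step 31: aaXaa#a[q2]a (head 7)
Step 32: aaXaa#aa[q2]□ (head 8)
Step 33: aaXaa#a[q3]aa (head 7)
Step 34: aaXaa#[q3]aaa (head 6)
Step 35: aaXaa[q3]#aaa (head 5)
Step 36: aaXa[q3]a#aaa (head 4)
Step 37: aaX[q3]aa#aaa (head 3)
Step 38: aa[q3]Xaa#aaa (head 2)
Step 39: aaa[q0]aa#aaa (head 3)
Step 40: aaaX[q1]a#aaa (head 4)
Step 41: aaaXa[q1]#aaa (head 5)
Step 42: aaaXa#[q2]aaa (head 6)
Step 43: aaaXa#a[q2]aa (head 7)
Step 44: aaaXa#aa[q2]a (head 8)
Step 45: aaaXa#aaa[q2]□ (head 9)
Step 46: aaaXa#aa[q3]aa (head 8)
Step 47: aaaXa#a[q3]aaa (head 7)
Step 48: aaaXa#[q3]aaaa (head 6)
Step 49: aaaXa[q3]#aaaa (head 5)
Step 50: aaaX[q3]a#aaaa (head 4)
Step 51: aaa[q3]Xa#aaaa (head 3)
Step 52: aaaa[q0]a#aaaa (head 4)
Step 53: aaaaX[q1]#aaaa (head 5)
Step 54: aaaaX#[q2]aaaa (head 6)
Step 55: aaaaX#a[q2]aaa (head 7)
Step 56: aaaaX#aa[q2]aa (head 8)
Step 57: aaaaX#aaa[q2]a (head 9)
Step 58: aaaaX#aaaa[q2]□ (head 10)
Step 59: aaaaX#aaa[q3]aa (head 9)
Step 60: aaaaX#aa[q3]aaa (head 8)
Step 61: aaaaX#a[q3]aaaa (head 7)
Step 62: aaaaX#[q3]aaaaa (head 6)
Step 63: aaaaX[q3]#aaaaa (head 5)
Step 64: aaaa[q3]X#aaaaa (head 4)
Step 65: aaaaa[q0]#aaaaa (head 5)
Step 66: aaaaa#[q3]aaaaa (head 6)
Step 67: aaaaa[q3]#aaaaa (head 5)
Step 68: aaaa[q3]a#aaaaa (head 4)
Step 69: aaa[q3]aa#aaaaa (head 3)
Step 70: aa[q3]aaa#aaaaa (head 2)
Step 71: a[q3]aaaa#aaaaa (head 1)
Step 72: [q3]aaaaa#aaaaa (head 0)
Step 73: [q3]□aaaaa#aaaaa (head -1)
Step 74: □[qA]aaaaa#aaaaa (head 0)
The machine is in qA, so it halts and accepts.
Number of transitions executed: 74.

Final answer: 74 steps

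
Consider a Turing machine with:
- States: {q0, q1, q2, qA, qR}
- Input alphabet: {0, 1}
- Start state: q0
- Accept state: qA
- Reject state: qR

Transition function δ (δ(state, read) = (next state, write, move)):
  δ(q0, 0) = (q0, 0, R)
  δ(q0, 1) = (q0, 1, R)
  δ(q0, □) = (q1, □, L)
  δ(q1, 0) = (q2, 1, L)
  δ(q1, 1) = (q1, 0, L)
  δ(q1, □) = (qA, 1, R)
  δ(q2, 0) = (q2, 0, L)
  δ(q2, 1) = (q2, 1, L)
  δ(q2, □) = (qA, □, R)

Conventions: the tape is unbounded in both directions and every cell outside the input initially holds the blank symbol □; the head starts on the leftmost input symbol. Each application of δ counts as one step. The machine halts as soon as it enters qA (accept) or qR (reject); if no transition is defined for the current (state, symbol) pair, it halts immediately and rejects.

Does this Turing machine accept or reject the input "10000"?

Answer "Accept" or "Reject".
Step 0: [q0]10000 (head at position 0)
Step 1: δ(q0, 1) = (q0, 1, R)  ⊢  1[q0]0000 (head at position 1)
Step 2: δ(q0, 0) = (q0, 0, R)  ⊢  10[q0]000 (head at position 2)
Step 3: δ(q0, 0) = (q0, 0, R)  ⊢  100[q0]00 (head at position 3)
Step 4: δ(q0, 0) = (q0, 0, R)  ⊢  1000[q0]0 (head at position 4)
Step 5: δ(q0, 0) = (q0, 0, R)  ⊢  10000[q0]□ (head at position 5)
Step 6: δ(q0, □) = (q1, □, L)  ⊢  1000[q1]0□ (head at position 4)
Step 7: δ(q1, 0) = (q2, 1, L)  ⊢  100[q2]01□ (head at position 3)
Step 8: δ(q2, 0) = (q2, 0, L)  ⊢  10[q2]001□ (head at position 2)
Step 9: δ(q2, 0) = (q2, 0, L)  ⊢  1[q2]0001□ (head at position 1)
Step 10: δ(q2, 0) = (q2, 0, L)  ⊢  [q2]10001□ (head at position 0)
Step 11: δ(q2, 1) = (q2, 1, L)  ⊢  [q2]□10001□ (head at position -1)
Step 12: δ(q2, □) = (qA, □, R)  ⊢  □[qA]10001□ (head at position 0)
The machine is in qA, so it halts and accepts.

Final answer: Accept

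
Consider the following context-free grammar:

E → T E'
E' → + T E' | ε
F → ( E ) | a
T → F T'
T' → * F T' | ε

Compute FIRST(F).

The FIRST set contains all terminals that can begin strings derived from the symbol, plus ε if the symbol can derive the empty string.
FIRST(F): F → ( E ) contributes '(' and F → a contributes 'a', so FIRST(F) = {(, a}. F is not nullable.

Final answer: {(, a}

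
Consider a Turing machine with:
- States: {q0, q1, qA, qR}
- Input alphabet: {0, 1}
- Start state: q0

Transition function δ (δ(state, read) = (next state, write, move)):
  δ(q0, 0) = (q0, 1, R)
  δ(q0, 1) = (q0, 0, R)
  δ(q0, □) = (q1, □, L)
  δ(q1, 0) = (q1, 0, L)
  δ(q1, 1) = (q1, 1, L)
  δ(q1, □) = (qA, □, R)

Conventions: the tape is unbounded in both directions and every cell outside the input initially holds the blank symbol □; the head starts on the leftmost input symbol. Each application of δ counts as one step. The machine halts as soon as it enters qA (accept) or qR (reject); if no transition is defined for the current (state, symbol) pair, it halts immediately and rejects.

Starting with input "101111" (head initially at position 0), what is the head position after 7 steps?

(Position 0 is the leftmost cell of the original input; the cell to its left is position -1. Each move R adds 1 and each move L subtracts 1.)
Step 0: [q0]101111 (head at position 0)
Step 1: δ(q0, 1) = (q0, 0, R)  ⊢  0[q0]01111 (head at position 1)
Step 2: δ(q0, 0) = (q0, 1, R)  ⊢  01[q0]1111 (head at position 2)
Step 3: δ(q0, 1) = (q0, 0, R)  ⊢  010[q0]111 (head at position 3)
Step 4: δ(q0, 1) = (q0, 0, R)  ⊢  0100[q0]11 (head at position 4)
Step 5: δ(q0, 1) = (q0, 0, R)  ⊢  01000[q0]1 (head at position 5)
Step 6: δ(q0, 1) = (q0, 0, R)  ⊢  010000[q0]□ (head at position 6)
Step 7: δ(q0, □) = (q1, □, L)  ⊢  01000[q1]0□ (head at position 5)
Head position after 7 steps: 5

Final answer: Position 5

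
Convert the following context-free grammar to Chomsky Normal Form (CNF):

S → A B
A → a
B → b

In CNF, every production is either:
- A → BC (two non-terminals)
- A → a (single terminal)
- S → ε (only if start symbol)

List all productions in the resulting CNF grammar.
The grammar has no ε-productions or unit productions to eliminate.
S → A B is already in CNF (two non-terminals) – keep it.
A → a is already in CNF (single terminal) – keep it.
B → b is already in CNF (single terminal) – keep it.
Resulting CNF grammar (3 productions): A → a; B → b; S → A B

Final answer: A → a; B → b; S → A B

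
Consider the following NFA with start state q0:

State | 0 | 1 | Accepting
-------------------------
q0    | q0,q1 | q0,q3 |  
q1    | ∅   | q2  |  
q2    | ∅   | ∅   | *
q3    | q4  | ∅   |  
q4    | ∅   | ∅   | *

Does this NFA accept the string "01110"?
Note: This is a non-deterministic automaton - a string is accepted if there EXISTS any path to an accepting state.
Track the set of states the NFA could be in: start {q0}
Read '0': {q0} → {q0, q1}
Read '1': {q0, q1} → {q0, q2, q3}
Read '1': {q0, q2, q3} → {q0, q3}
Read '1': {q0, q3} → {q0, q3}
Read '0': {q0, q3} → {q0, q1, q4}
Final set {q0, q1, q4} contains accepting state(s) {q4} → accepted.

Final answer: Yes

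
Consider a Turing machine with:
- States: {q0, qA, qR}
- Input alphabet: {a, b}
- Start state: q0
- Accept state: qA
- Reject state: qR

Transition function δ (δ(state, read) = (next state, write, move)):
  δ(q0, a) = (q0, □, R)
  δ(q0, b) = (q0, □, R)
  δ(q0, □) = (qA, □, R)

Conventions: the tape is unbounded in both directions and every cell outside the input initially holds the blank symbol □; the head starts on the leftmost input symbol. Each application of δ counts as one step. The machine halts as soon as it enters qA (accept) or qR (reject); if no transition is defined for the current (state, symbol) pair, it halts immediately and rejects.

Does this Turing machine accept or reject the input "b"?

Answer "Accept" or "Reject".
Step 0: [q0]b (head at position 0)
Step 1: δ(q0, b) = (q0, □, R)  ⊢  □[q0]□ (head at position 1)
Step 2: δ(q0, □) = (qA, □, R)  ⊢  □□[qA]□ (head at position 2)
The machine is in qA, so it halts and accepts.

Final answer: Accept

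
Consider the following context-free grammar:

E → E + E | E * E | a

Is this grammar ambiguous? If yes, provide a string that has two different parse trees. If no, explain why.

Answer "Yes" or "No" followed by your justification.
Two different leftmost derivations of a + a * a:
  (1) E ⇒ E + E ⇒ a + E ⇒ a + E * E ⇒ a + a * E ⇒ a + a * a   (tree groups a + (a * a))
  (2) E ⇒ E * E ⇒ E + E * E ⇒ a + E * E ⇒ a + a * E ⇒ a + a * a   (tree groups (a + a) * a)
Two distinct leftmost derivations = two distinct parse trees, so the grammar is ambiguous.

Final answer: Yes - the string 'a + a * a' has two distinct leftmost derivations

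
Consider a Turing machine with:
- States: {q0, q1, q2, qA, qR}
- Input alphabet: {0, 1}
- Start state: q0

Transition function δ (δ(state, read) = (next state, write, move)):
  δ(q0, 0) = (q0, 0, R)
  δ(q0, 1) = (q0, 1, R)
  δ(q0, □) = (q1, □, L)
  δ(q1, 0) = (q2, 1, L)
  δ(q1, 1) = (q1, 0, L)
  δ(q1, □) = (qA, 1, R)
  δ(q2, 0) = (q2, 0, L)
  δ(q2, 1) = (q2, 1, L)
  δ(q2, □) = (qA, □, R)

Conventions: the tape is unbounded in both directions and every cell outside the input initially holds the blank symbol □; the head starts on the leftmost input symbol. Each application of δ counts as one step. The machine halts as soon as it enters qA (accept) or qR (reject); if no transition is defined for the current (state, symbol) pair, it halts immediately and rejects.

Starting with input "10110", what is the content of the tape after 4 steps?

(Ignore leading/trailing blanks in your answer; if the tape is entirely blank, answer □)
Step 0: [q0]10110 (head at position 0)
Step 1: δ(q0, 1) = (q0, 1, R)  ⊢  1[q0]0110 (head at position 1)
Step 2: δ(q0, 0) = (q0, 0, R)  ⊢  10[q0]110 (head at position 2)
Step 3: δ(q0, 1) = (q0, 1, R)  ⊢  101[q0]10 (head at position 3)
Step 4: δ(q0, 1) = (q0, 1, R)  ⊢  1011[q0]0 (head at position 4)
Tape after 4 steps (ignoring surrounding blanks): 10110

Final answer: Tape: 10110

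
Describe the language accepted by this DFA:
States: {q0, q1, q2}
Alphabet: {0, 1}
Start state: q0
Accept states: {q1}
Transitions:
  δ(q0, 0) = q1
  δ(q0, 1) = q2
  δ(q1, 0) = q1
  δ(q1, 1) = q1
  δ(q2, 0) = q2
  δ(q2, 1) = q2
Analyzing the DFA structure:
Start state: q0
Accept states: {q1}
Interpreting what each state remembers (checking against the transitions):
  q0: nothing has been read yet
  q1: the first symbol was 0
  q2: the first symbol was 1 (trap state)
  δ(q0, 0): in q0 (nothing has been read yet), after reading 0 we have: the first symbol was 0 → q1
  δ(q0, 1): in q0 (nothing has been read yet), after reading 1 we have: the first symbol was 1 (trap state) → q2
  δ(q1, 0): in q1 (the first symbol was 0), after reading 0 we have: the first symbol was 0 → q1
  δ(q1, 1): in q1 (the first symbol was 0), after reading 1 we have: the first symbol was 0 → q1
  δ(q2, 0): in q2 (the first symbol was 1 (trap state)), after reading 0 we have: the first symbol was 1 (trap state) → q2
  δ(q2, 1): in q2 (the first symbol was 1 (trap state)), after reading 1 we have: the first symbol was 1 (trap state) → q2
A string is accepted iff it ends in {q1}, i.e. the first symbol was 0.
Language: All binary strings starting with 0

Final answer: All binary strings starting with 0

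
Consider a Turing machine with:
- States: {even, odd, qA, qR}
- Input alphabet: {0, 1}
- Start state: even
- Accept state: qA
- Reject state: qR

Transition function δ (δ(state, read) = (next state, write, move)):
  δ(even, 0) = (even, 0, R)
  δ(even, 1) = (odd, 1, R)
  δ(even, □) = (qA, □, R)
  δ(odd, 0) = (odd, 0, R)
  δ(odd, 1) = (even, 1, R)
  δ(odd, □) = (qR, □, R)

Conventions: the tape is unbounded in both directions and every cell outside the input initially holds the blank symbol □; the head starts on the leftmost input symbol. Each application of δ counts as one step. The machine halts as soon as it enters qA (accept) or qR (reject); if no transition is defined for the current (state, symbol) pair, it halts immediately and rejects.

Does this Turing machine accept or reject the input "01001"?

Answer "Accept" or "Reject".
Step 0: [even]01001 (head at position 0)
Step 1: δ(even, 0) = (even, 0, R)  ⊢  0[even]1001 (head at position 1)
Step 2: δ(even, 1) = (odd, 1, R)  ⊢  01[odd]001 (head at position 2)
Step 3: δ(odd, 0) = (odd, 0, R)  ⊢  010[odd]01 (head at position 3)
Step 4: δ(odd, 0) = (odd, 0, R)  ⊢  0100[odd]1 (head at position 4)
Step 5: δ(odd, 1) = (even, 1, R)  ⊢  01001[even]□ (head at position 5)
Step 6: δ(even, □) = (qA, □, R)  ⊢  01001□[qA]□ (head at position 6)
The machine is in qA, so it halts and accepts.

Final answer: Accept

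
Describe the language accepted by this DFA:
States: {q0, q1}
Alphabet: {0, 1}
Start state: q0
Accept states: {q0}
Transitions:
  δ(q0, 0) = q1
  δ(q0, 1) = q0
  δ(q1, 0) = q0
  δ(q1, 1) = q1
Analyzing the DFA structure:
Start state: q0
Accept states: {q0}
Interpreting what each state remembers (checking against the transitions):
  q0: an even number of 0s has been read so far
  q1: an odd number of 0s has been read so far
  δ(q0, 0): in q0 (an even number of 0s has been read so far), after reading 0 we have: an odd number of 0s has been read so far → q1
  δ(q0, 1): in q0 (an even number of 0s has been read so far), after reading 1 we have: an even number of 0s has been read so far → q0
  δ(q1, 0): in q1 (an odd number of 0s has been read so far), after reading 0 we have: an even number of 0s has been read so far → q0
  δ(q1, 1): in q1 (an odd number of 0s has been read so far), after reading 1 we have: an odd number of 0s has been read so far → q1
A string is accepted iff it ends in {q0}, i.e. an even number of 0s has been read so far.
Language: All binary strings with an even number of 0s

Final answer: All binary strings with an even number of 0s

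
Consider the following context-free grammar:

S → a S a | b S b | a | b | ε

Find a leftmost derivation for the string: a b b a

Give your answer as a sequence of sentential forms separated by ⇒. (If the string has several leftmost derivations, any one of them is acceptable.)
Start with S.
Step 1: the leftmost non-terminal is S; apply S → a S a:  a S a
Step 2: the leftmost non-terminal is S; apply S → b S b:  a b S b a
Step 3: the leftmost non-terminal is S; apply S → ε:  a b b a

Final answer: S ⇒ a S a ⇒ a b S b a ⇒ a b b a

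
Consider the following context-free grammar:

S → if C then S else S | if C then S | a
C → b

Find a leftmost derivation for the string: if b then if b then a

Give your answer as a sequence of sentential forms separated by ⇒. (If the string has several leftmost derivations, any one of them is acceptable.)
Start with S.
Step 1: the leftmost non-terminal is S; apply S → if C then S:  if C then S
Step 2: the leftmost non-terminal is C; apply C → b:  if b then S
Step 3: the leftmost non-terminal is S; apply S → if C then S:  if b then if C then S
Step 4: the leftmost non-terminal is C; apply C → b:  if b then if b then S
Step 5: the leftmost non-terminal is S; apply S → a:  if b then if b then a

Final answer: S ⇒ if C then S ⇒ if b then S ⇒ if b then if C then S ⇒ if b then if b then S ⇒ if b then if b then a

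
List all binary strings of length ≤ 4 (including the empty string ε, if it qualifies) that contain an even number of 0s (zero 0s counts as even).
Checking every binary string of length 0 to 4:
  Length 0: accepted: ε | rejected: (none)
  Length 1: accepted: 1 | rejected: 0
  Length 2: accepted: 00, 11 | rejected: 01, 10
  Length 3: accepted: 001, 010, 100, 111 | rejected: 000, 011, 101, 110
  Length 4: accepted: 0000, 0011, 0101, 0110, 1001, 1010, 1100, 1111 | rejected: 0001, 0010, 0100, 0111, 1000, 1011, 1101, 1110
Total: 16 string(s).

Final answer: ε, 1, 00, 11, 001, 010, 100, 111, 0000, 0011, 0101, 0110, 1001, 1010, 1100, 1111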